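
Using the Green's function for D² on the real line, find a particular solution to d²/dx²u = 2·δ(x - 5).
|x - 5|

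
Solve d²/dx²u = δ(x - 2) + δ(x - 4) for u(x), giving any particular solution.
\frac{|x - 2|}{2} + \frac{|x - 4|}{2}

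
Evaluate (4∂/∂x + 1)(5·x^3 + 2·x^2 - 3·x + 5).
5 x^{3} + 62 x^{2} + 13 x - 7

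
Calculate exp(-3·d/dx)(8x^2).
8 x^{2} - 48 x + 72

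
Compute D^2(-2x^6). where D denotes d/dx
- 60 x^{4}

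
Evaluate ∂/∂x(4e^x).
4 e^{x}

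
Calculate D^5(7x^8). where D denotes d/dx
47040 x^{3}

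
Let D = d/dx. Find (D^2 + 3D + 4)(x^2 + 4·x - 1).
4 x^{2} + 22 x + 10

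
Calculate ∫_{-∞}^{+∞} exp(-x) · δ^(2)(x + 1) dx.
e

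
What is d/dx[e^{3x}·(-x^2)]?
x \left(- 3 x - 2\right) e^{3 x}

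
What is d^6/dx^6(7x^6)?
5040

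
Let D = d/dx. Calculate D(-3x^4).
- 12 x^{3}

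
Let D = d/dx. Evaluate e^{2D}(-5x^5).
- 5 x^{5} - 50 x^{4} - 200 x^{3} - 400 x^{2} - 400 x - 160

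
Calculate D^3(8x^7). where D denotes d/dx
1680 x^{4}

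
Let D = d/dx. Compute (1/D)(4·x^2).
\frac{4 x^{3}}{3}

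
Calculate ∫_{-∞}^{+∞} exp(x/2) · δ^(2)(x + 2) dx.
\frac{1}{4 e}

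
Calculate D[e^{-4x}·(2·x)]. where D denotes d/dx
2 \left(1 - 4 x\right) e^{- 4 x}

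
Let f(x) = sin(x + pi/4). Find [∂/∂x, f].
\cos{\left(x + \frac{\pi}{4} \right)}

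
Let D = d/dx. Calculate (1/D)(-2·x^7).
- \frac{x^{8}}{4}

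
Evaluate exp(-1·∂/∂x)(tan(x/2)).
\tan{\left(\frac{x}{2} - \frac{1}{2} \right)}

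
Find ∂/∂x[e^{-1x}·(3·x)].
3 \left(1 - x\right) e^{- x}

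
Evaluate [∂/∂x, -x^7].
- 7 x^{6}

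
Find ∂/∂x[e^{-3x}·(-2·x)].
2 \left(3 x - 1\right) e^{- 3 x}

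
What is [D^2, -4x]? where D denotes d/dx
-8D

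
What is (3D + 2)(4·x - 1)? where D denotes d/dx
8 x + 10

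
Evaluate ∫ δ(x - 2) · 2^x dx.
4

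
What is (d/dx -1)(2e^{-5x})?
- 12 e^{- 5 x}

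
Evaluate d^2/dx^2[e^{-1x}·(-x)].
\left(2 - x\right) e^{- x}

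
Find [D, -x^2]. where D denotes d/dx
- 2 x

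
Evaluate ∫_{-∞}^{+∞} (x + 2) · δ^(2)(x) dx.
0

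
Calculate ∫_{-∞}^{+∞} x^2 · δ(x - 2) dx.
4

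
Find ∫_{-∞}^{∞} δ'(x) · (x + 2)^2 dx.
-4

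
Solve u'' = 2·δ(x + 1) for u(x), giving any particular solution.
|x + 1|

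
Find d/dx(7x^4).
28 x^{3}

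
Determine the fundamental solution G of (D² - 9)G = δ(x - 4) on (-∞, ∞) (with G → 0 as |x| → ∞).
-\frac{e^{-3|x - 4|}}{6}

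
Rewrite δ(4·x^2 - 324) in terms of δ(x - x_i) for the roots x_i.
\frac{\delta(x - 9) + \delta(x + 9)}{72}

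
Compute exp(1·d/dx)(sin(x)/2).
\frac{\sin{\left(x + 1 \right)}}{2}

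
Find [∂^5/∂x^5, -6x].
-30\frac{d^{4}}{dx^{4}}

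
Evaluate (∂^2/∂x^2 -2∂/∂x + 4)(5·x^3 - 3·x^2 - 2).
20 x^{3} - 42 x^{2} + 42 x - 14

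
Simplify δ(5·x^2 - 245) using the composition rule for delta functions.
\frac{\delta(x - 7) + \delta(x + 7)}{70}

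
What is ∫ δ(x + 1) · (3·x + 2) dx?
-1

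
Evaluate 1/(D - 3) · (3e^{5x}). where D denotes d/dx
\frac{3 e^{5 x}}{2}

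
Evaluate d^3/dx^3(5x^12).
6600 x^{9}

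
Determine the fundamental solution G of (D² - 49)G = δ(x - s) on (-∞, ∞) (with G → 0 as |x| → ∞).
-\frac{e^{-7|x-s|}}{14}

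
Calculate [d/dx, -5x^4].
- 20 x^{3}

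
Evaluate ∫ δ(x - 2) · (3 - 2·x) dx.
-1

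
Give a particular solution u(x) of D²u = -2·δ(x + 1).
-|x + 1|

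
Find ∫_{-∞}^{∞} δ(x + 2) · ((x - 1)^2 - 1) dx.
8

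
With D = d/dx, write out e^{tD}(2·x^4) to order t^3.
2 x \left(4 t^{3} + 6 t^{2} x + 4 t x^{2} + x^{3}\right)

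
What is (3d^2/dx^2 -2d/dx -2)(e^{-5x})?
83 e^{- 5 x}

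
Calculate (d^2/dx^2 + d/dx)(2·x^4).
8 x^{2} \left(x + 3\right)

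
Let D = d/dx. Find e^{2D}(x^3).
x^{3} + 6 x^{2} + 12 x + 8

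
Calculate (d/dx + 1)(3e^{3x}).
12 e^{3 x}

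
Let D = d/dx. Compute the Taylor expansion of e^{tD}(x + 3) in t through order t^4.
t + x + 3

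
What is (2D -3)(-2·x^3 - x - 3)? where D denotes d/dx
6 x^{3} - 12 x^{2} + 3 x + 7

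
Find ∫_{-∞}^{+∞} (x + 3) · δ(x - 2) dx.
5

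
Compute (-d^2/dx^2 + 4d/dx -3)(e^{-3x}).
- 24 e^{- 3 x}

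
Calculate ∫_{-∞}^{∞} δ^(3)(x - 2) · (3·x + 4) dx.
0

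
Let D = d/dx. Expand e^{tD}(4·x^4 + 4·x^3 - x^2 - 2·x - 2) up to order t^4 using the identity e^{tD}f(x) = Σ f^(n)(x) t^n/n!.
4 t^{4} + t^{3} \left(16 x + 4\right) + t^{2} \left(24 x^{2} + 12 x - 1\right) + 2 t \left(8 x^{3} + 6 x^{2} - x - 1\right) + 4 x^{4} + 4 x^{3} - x^{2} - 2 x - 2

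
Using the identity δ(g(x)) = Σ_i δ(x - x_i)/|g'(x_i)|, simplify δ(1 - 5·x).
\frac{\delta(x - 1/5)}{5}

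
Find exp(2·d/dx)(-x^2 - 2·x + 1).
- x^{2} - 6 x - 7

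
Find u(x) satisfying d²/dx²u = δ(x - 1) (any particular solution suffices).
\frac{|x - 1|}{2}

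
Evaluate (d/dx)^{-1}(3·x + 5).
\frac{3 x^{2}}{2} + 5 x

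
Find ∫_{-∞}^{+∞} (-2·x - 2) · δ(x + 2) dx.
2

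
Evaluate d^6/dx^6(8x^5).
0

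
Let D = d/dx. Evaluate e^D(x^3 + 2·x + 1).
x^{3} + 3 x^{2} + 5 x + 4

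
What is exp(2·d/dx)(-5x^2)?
- 5 x^{2} - 20 x - 20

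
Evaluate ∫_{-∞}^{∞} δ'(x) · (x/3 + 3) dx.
- \frac{1}{3}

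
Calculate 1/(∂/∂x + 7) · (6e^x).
\frac{3 e^{x}}{4}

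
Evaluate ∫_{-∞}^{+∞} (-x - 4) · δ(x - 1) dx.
-5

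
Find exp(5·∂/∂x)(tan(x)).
\tan{\left(x + 5 \right)}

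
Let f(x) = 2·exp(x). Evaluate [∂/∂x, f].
2 e^{x}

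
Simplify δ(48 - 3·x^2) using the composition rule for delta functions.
\frac{\delta(x - 4) + \delta(x + 4)}{24}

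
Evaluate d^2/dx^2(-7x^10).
- 630 x^{8}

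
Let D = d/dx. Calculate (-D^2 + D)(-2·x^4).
8 x^{2} \left(3 - x\right)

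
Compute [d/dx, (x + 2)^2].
2 x + 4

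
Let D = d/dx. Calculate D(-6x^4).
- 24 x^{3}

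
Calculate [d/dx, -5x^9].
- 45 x^{8}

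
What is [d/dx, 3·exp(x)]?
3 e^{x}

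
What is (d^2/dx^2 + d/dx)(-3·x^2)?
- 6 x - 6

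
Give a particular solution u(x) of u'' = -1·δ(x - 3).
-\frac{|x - 3|}{2}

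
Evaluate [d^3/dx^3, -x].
-3\frac{d^{2}}{dx^{2}}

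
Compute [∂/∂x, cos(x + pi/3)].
- \sin{\left(x + \frac{\pi}{3} \right)}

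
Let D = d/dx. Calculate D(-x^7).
- 7 x^{6}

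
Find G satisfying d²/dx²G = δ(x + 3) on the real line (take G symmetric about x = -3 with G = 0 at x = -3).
\frac{|x + 3|}{2}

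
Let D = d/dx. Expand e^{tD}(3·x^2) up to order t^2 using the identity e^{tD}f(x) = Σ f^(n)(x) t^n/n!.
3 t^{2} + 6 t x + 3 x^{2}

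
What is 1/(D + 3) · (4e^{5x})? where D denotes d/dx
\frac{e^{5 x}}{2}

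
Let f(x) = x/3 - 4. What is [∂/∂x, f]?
\frac{1}{3}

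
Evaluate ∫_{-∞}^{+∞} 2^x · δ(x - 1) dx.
2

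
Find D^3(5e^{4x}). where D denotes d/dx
320 e^{4 x}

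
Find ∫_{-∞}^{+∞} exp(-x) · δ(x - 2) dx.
e^{-2}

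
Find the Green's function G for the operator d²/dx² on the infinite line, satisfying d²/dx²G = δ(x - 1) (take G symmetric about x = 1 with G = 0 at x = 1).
\frac{|x - 1|}{2}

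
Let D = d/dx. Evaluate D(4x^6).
24 x^{5}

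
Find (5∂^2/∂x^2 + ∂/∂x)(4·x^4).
16 x^{2} \left(x + 15\right)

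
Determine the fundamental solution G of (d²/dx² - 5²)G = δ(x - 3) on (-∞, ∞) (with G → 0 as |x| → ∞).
-\frac{e^{-5|x - 3|}}{10}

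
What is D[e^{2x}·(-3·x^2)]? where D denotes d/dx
6 x \left(- x - 1\right) e^{2 x}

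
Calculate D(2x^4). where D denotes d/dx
8 x^{3}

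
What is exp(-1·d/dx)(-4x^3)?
- 4 x^{3} + 12 x^{2} - 12 x + 4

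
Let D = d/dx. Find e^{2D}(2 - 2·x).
- 2 x - 2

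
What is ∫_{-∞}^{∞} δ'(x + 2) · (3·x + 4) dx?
-3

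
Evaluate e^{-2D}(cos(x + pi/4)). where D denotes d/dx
\cos{\left(x - 2 + \frac{\pi}{4} \right)}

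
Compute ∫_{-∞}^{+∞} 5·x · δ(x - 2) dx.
10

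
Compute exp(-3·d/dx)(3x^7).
3 x^{7} - 63 x^{6} + 567 x^{5} - 2835 x^{4} + 8505 x^{3} - 15309 x^{2} + 15309 x - 6561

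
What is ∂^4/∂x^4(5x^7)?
4200 x^{3}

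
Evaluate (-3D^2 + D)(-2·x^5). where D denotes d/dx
10 x^{3} \left(12 - x\right)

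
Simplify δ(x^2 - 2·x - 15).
\frac{\delta(x + 3) + \delta(x - 5)}{8}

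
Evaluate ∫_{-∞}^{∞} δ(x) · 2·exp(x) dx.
2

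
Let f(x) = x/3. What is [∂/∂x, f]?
\frac{1}{3}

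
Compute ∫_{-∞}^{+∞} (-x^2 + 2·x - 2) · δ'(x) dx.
-2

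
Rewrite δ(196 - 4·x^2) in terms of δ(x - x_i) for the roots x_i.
\frac{\delta(x - 7) + \delta(x + 7)}{56}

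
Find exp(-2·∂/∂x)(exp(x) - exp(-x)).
- e^{2 - x} + e^{x - 2}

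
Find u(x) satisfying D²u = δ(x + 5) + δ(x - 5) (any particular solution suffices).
\frac{|x + 5|}{2} + \frac{|x - 5|}{2}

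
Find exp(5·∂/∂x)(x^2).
x^{2} + 10 x + 25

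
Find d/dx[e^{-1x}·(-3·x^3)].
3 x^{2} \left(x - 3\right) e^{- x}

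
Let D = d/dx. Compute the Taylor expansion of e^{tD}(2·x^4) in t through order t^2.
2 x^{2} \left(6 t^{2} + 4 t x + x^{2}\right)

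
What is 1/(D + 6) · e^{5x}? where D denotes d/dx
\frac{e^{5 x}}{11}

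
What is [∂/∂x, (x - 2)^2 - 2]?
2 x - 4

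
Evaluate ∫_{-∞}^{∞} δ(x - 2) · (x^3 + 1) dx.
9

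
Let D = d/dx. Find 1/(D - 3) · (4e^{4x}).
4 e^{4 x}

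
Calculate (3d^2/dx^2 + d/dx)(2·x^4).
8 x^{2} \left(x + 9\right)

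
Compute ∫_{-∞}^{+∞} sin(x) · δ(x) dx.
0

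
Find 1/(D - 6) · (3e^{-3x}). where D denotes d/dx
- \frac{e^{- 3 x}}{3}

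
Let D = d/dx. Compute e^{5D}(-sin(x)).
- \sin{\left(x + 5 \right)}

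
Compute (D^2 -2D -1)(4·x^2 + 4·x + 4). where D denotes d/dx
- 4 x^{2} - 20 x - 4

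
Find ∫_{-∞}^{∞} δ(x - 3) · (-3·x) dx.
-9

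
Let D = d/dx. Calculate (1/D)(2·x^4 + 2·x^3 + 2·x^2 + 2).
\frac{2 x^{5}}{5} + \frac{x^{4}}{2} + \frac{2 x^{3}}{3} + 2 x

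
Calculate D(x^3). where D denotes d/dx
3 x^{2}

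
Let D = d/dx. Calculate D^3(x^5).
60 x^{2}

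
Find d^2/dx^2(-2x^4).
- 24 x^{2}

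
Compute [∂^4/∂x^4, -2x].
-8\frac{d^{3}}{dx^{3}}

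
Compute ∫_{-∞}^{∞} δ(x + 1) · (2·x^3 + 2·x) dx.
-4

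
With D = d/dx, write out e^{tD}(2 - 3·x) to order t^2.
- 3 t - 3 x + 2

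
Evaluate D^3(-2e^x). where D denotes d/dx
- 2 e^{x}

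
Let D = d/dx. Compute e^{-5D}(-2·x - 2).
8 - 2 x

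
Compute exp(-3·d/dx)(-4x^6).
- 4 x^{6} + 72 x^{5} - 540 x^{4} + 2160 x^{3} - 4860 x^{2} + 5832 x - 2916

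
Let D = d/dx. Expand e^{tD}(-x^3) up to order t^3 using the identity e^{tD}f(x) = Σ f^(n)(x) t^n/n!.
- t^{3} - 3 t^{2} x - 3 t x^{2} - x^{3}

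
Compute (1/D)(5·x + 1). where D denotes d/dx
\frac{5 x^{2}}{2} + x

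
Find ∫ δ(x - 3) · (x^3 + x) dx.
30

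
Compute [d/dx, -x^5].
- 5 x^{4}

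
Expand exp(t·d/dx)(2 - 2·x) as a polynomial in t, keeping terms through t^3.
- 2 t - 2 x + 2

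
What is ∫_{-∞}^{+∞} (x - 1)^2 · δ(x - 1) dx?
0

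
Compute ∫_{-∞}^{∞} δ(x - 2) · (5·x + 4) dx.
14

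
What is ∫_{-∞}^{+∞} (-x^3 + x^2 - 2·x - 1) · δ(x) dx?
-1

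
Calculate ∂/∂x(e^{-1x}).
- e^{- x}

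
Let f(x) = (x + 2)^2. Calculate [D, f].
2 x + 4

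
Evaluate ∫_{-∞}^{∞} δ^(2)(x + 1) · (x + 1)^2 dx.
2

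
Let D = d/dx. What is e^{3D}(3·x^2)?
3 x^{2} + 18 x + 27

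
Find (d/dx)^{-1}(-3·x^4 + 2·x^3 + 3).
- \frac{3 x^{5}}{5} + \frac{x^{4}}{2} + 3 x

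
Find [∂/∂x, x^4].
4 x^{3}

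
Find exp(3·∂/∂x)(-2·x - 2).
- 2 x - 8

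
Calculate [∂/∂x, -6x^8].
- 48 x^{7}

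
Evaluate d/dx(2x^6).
12 x^{5}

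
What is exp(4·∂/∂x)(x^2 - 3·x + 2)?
x^{2} + 5 x + 6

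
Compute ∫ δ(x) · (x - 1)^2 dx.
1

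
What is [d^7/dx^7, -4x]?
-28\frac{d^{6}}{dx^{6}}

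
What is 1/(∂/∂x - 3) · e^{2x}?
- e^{2 x}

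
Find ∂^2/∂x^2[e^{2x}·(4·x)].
16 \left(x + 1\right) e^{2 x}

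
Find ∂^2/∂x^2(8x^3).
48 x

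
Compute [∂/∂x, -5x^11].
- 55 x^{10}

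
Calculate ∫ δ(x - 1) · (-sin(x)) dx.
- \sin{\left(1 \right)}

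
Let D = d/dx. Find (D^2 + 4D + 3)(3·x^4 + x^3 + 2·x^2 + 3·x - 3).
9 x^{4} + 51 x^{3} + 54 x^{2} + 31 x + 7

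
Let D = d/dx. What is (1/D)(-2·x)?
- x^{2}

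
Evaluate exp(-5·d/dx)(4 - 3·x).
19 - 3 x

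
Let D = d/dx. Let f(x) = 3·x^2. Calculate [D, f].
6 x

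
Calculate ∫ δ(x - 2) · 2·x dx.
4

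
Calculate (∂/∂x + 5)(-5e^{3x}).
- 40 e^{3 x}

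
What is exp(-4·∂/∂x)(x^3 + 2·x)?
x^{3} - 12 x^{2} + 50 x - 72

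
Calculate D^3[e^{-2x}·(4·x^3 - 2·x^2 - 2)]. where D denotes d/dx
32 \left(- x^{3} + 5 x^{2} - 6 x + 2\right) e^{- 2 x}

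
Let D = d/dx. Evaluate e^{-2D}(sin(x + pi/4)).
\sin{\left(x - 2 + \frac{\pi}{4} \right)}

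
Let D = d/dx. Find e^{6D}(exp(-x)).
e^{- x - 6}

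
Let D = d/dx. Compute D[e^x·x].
\left(x + 1\right) e^{x}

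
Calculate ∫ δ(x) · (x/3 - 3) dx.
-3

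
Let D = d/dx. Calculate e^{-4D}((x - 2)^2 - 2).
x^{2} - 12 x + 34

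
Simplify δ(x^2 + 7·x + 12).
\frac{\delta(x + 4) + \delta(x + 3)}{1}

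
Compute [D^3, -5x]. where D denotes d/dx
-15D^{2}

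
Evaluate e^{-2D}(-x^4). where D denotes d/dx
- x^{4} + 8 x^{3} - 24 x^{2} + 32 x - 16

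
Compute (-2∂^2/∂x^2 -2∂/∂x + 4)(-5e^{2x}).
40 e^{2 x}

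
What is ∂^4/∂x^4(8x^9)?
24192 x^{5}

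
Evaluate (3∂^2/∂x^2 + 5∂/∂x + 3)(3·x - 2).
9 x + 9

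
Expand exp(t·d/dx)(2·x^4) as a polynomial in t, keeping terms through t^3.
2 x \left(4 t^{3} + 6 t^{2} x + 4 t x^{2} + x^{3}\right)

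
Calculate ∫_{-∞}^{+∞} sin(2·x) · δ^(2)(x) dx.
0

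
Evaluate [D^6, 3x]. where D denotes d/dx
18D^{5}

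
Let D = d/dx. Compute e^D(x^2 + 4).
x^{2} + 2 x + 5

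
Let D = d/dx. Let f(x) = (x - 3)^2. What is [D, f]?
2 x - 6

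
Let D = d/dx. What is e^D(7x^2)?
7 x^{2} + 14 x + 7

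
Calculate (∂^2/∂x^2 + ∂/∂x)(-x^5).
5 x^{3} \left(- x - 4\right)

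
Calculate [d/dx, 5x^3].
15 x^{2}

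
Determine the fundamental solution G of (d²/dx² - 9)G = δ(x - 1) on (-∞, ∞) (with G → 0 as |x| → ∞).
-\frac{e^{-3|x - 1|}}{6}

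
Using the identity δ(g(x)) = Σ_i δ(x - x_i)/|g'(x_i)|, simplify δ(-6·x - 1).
\frac{\delta(x + 1/6)}{6}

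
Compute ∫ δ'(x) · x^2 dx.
0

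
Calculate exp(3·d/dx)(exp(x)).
e^{x + 3}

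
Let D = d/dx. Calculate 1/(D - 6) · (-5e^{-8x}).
\frac{5 e^{- 8 x}}{14}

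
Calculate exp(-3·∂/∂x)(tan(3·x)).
\tan{\left(3 x - 9 \right)}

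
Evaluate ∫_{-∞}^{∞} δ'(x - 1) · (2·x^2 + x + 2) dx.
-5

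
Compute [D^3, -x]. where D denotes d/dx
-3D^{2}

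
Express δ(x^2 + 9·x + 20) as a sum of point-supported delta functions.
\frac{\delta(x + 5) + \delta(x + 4)}{1}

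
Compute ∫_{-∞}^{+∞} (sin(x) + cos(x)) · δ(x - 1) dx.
\cos{\left(1 \right)} + \sin{\left(1 \right)}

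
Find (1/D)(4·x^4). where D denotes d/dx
\frac{4 x^{5}}{5}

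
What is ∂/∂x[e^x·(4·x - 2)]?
\left(4 x + 2\right) e^{x}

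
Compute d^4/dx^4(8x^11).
63360 x^{7}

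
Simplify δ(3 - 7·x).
\frac{\delta(x - 3/7)}{7}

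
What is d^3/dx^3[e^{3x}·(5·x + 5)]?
135 \left(x + 2\right) e^{3 x}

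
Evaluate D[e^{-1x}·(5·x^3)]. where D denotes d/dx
5 x^{2} \left(3 - x\right) e^{- x}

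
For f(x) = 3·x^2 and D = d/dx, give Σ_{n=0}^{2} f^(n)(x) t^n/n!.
3 t^{2} + 6 t x + 3 x^{2}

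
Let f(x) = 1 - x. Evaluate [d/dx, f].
-1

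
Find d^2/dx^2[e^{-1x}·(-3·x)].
3 \left(2 - x\right) e^{- x}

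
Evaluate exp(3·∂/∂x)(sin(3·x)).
\sin{\left(3 x + 9 \right)}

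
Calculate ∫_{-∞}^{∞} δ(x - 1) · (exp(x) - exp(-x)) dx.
2 \sinh{\left(1 \right)}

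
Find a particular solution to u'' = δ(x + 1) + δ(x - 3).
\frac{|x + 1|}{2} + \frac{|x - 3|}{2}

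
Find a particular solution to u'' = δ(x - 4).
\frac{|x - 4|}{2}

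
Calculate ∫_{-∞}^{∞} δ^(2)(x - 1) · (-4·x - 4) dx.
0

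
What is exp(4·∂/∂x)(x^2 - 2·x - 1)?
x^{2} + 6 x + 7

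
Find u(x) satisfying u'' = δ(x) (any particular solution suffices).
\frac{|x|}{2}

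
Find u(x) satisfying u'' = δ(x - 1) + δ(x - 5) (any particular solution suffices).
\frac{|x - 1|}{2} + \frac{|x - 5|}{2}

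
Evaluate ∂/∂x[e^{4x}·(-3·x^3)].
x^{2} \left(- 12 x - 9\right) e^{4 x}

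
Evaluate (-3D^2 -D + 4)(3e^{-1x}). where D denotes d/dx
6 e^{- x}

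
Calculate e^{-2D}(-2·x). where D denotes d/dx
4 - 2 x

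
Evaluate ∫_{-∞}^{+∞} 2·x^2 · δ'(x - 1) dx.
-4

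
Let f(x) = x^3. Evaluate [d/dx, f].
3 x^{2}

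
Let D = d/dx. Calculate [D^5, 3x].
15D^{4}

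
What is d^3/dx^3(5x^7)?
1050 x^{4}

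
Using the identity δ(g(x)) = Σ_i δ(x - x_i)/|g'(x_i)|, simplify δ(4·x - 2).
\frac{\delta(x - 1/2)}{4}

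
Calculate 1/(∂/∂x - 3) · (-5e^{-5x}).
\frac{5 e^{- 5 x}}{8}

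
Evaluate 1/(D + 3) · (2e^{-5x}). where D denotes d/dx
- e^{- 5 x}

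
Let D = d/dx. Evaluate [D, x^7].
7 x^{6}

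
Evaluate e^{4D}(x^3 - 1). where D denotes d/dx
x^{3} + 12 x^{2} + 48 x + 63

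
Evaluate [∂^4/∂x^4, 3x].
12\frac{d^{3}}{dx^{3}}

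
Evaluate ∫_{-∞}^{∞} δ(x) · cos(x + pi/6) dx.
\frac{\sqrt{3}}{2}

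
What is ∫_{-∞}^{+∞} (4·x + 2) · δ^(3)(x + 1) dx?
0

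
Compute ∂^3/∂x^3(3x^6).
360 x^{3}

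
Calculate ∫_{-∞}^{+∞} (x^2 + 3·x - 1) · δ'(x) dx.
-3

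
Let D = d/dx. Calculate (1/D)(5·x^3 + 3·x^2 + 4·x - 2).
\frac{5 x^{4}}{4} + x^{3} + 2 x^{2} - 2 x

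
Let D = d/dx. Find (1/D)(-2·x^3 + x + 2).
- \frac{x^{4}}{2} + \frac{x^{2}}{2} + 2 x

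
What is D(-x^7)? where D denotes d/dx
- 7 x^{6}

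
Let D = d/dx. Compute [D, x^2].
2 x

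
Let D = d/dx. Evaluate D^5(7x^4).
0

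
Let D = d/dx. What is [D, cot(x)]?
- \frac{1}{\sin^{2}{\left(x \right)}}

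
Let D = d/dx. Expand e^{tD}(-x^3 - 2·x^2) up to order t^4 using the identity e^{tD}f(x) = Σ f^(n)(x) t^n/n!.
- t^{3} - t^{2} \left(3 x + 2\right) - t x \left(3 x + 4\right) - x^{3} - 2 x^{2}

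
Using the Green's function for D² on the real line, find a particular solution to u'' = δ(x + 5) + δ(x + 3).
\frac{|x + 5|}{2} + \frac{|x + 3|}{2}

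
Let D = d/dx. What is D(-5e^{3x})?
- 15 e^{3 x}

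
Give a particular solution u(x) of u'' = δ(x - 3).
\frac{|x - 3|}{2}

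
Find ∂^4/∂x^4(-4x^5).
- 480 x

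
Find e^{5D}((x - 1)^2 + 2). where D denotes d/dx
x^{2} + 8 x + 18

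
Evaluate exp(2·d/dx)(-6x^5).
- 6 x^{5} - 60 x^{4} - 240 x^{3} - 480 x^{2} - 480 x - 192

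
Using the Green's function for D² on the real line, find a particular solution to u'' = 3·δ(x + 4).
\frac{3|x + 4|}{2}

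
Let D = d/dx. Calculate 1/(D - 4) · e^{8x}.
\frac{e^{8 x}}{4}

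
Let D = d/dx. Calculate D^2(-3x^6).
- 90 x^{4}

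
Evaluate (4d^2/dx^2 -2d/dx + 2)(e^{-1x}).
8 e^{- x}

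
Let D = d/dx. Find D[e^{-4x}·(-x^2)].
2 x \left(2 x - 1\right) e^{- 4 x}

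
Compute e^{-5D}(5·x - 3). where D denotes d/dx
5 x - 28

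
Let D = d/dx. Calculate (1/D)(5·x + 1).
\frac{5 x^{2}}{2} + x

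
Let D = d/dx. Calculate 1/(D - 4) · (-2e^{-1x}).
\frac{2 e^{- x}}{5}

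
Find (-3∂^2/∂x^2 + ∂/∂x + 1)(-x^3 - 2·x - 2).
- x^{3} - 3 x^{2} + 16 x - 4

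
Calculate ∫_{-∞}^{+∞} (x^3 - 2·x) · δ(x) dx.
0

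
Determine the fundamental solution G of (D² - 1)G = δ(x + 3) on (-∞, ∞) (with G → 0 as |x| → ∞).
-\frac{e^{-|x + 3|}}{2}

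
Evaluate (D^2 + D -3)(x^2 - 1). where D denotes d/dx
- 3 x^{2} + 2 x + 5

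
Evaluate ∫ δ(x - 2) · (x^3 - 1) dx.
7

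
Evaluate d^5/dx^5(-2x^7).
- 5040 x^{2}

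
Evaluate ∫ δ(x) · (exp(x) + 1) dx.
2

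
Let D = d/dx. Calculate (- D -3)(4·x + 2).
- 12 x - 10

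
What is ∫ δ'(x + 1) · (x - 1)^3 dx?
-12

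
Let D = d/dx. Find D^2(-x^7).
- 42 x^{5}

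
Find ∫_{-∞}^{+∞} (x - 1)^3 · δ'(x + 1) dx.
-12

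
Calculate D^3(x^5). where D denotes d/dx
60 x^{2}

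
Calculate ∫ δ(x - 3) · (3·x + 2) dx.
11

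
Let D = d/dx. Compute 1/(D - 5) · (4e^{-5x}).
- \frac{2 e^{- 5 x}}{5}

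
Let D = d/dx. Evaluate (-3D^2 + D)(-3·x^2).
18 - 6 x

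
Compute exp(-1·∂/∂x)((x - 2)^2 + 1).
x^{2} - 6 x + 10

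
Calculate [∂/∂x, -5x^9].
- 45 x^{8}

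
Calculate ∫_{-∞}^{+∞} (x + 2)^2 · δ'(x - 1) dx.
-6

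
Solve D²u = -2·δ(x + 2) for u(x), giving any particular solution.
-|x + 2|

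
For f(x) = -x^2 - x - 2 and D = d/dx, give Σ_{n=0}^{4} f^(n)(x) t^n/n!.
- t^{2} - t \left(2 x + 1\right) - x^{2} - x - 2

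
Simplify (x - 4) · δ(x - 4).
0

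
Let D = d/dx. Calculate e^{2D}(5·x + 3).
5 x + 13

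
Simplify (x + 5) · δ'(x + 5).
-\delta(x + 5)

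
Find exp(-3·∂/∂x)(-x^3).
- x^{3} + 9 x^{2} - 27 x + 27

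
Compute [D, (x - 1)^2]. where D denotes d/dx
2 x - 2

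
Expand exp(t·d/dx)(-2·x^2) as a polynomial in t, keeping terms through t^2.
- 2 t^{2} - 4 t x - 2 x^{2}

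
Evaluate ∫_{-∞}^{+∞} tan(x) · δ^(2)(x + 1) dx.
- 2 \tan^{3}{\left(1 \right)} - 2 \tan{\left(1 \right)}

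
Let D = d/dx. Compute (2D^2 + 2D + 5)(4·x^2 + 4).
20 x^{2} + 16 x + 36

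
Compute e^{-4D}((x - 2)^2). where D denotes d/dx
x^{2} - 12 x + 36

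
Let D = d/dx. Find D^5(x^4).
0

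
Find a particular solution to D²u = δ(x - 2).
\frac{|x - 2|}{2}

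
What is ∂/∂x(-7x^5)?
- 35 x^{4}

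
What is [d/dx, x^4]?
4 x^{3}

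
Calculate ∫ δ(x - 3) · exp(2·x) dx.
e^{6}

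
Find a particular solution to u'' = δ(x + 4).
\frac{|x + 4|}{2}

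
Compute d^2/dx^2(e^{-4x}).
16 e^{- 4 x}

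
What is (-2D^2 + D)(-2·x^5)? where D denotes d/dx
10 x^{3} \left(8 - x\right)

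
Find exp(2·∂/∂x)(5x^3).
5 x^{3} + 30 x^{2} + 60 x + 40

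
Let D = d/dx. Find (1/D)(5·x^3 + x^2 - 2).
\frac{5 x^{4}}{4} + \frac{x^{3}}{3} - 2 x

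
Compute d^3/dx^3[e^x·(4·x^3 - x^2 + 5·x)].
\left(4 x^{3} + 35 x^{2} + 71 x + 33\right) e^{x}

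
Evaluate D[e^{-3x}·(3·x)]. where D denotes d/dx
3 \left(1 - 3 x\right) e^{- 3 x}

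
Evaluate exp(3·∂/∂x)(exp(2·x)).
e^{2 x + 6}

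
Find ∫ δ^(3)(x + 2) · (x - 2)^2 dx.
0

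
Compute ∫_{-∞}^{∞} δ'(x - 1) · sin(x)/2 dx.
- \frac{\cos{\left(1 \right)}}{2}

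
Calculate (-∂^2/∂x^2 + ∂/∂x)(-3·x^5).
15 x^{3} \left(4 - x\right)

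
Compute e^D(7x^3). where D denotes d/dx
7 x^{3} + 21 x^{2} + 21 x + 7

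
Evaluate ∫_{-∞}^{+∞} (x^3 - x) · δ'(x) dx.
1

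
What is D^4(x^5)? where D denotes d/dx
120 x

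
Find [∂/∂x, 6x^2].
12 x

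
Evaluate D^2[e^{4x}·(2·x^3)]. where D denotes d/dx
4 x \left(8 x^{2} + 12 x + 3\right) e^{4 x}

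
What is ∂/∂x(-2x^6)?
- 12 x^{5}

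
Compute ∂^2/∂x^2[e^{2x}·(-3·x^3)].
- 6 x \left(2 x^{2} + 6 x + 3\right) e^{2 x}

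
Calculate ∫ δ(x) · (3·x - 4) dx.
-4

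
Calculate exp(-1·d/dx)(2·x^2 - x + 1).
2 x^{2} - 5 x + 4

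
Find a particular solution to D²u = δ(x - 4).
\frac{|x - 4|}{2}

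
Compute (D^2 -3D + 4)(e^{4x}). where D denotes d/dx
8 e^{4 x}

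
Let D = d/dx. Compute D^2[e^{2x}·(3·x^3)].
6 x \left(2 x^{2} + 6 x + 3\right) e^{2 x}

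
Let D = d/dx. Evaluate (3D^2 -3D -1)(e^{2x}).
5 e^{2 x}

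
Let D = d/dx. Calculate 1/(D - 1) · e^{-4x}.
- \frac{e^{- 4 x}}{5}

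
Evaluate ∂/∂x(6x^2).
12 x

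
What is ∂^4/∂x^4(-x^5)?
- 120 x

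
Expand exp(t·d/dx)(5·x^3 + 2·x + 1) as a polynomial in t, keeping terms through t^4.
5 t^{3} + 15 t^{2} x + t \left(15 x^{2} + 2\right) + 5 x^{3} + 2 x + 1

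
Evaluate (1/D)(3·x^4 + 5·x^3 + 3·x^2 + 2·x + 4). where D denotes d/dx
\frac{3 x^{5}}{5} + \frac{5 x^{4}}{4} + x^{3} + x^{2} + 4 x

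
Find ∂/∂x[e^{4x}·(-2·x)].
\left(- 8 x - 2\right) e^{4 x}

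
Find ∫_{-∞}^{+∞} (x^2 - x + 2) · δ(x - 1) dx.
2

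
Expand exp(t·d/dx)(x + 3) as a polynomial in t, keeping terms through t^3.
t + x + 3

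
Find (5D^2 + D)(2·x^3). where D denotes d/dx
6 x \left(x + 10\right)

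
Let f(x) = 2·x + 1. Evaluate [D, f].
2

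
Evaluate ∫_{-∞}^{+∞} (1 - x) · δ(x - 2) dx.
-1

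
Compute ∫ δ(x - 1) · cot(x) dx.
\cot{\left(1 \right)}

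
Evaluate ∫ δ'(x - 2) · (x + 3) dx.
-1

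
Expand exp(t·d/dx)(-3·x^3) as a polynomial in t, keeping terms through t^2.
3 x \left(- 3 t^{2} - 3 t x - x^{2}\right)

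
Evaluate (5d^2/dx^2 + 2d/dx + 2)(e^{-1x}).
5 e^{- x}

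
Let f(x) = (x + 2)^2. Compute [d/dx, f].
2 x + 4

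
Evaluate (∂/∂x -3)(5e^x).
- 10 e^{x}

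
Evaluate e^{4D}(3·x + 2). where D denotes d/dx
3 x + 14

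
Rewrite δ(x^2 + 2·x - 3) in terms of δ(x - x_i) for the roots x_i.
\frac{\delta(x - 1) + \delta(x + 3)}{4}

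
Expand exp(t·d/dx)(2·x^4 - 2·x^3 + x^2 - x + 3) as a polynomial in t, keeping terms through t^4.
2 t^{4} + t^{3} \left(8 x - 2\right) + t^{2} \left(12 x^{2} - 6 x + 1\right) + t \left(8 x^{3} - 6 x^{2} + 2 x - 1\right) + 2 x^{4} - 2 x^{3} + x^{2} - x + 3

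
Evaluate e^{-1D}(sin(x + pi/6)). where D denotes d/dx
\sin{\left(x - 1 + \frac{\pi}{6} \right)}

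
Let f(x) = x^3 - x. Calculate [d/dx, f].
3 x^{2} - 1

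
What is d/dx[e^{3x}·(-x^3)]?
3 x^{2} \left(- x - 1\right) e^{3 x}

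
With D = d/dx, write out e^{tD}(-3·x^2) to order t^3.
- 3 t^{2} - 6 t x - 3 x^{2}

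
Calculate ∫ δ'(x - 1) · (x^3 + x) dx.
-4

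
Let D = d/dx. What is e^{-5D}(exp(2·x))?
e^{2 x - 10}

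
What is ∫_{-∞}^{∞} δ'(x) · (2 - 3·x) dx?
3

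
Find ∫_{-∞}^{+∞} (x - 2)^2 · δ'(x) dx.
4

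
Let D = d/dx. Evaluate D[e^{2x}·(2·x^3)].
x^{2} \left(4 x + 6\right) e^{2 x}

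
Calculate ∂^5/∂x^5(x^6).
720 x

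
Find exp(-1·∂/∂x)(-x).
1 - x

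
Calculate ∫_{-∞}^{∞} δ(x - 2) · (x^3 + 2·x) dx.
12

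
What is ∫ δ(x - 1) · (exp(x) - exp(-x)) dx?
2 \sinh{\left(1 \right)}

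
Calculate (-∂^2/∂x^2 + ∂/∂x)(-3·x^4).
12 x^{2} \left(3 - x\right)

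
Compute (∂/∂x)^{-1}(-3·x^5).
- \frac{x^{6}}{2}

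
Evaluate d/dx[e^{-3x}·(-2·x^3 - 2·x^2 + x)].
\left(6 x^{3} - 7 x + 1\right) e^{- 3 x}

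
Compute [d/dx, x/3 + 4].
\frac{1}{3}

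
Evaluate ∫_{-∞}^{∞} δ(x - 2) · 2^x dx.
4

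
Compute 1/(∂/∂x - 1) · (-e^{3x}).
- \frac{e^{3 x}}{2}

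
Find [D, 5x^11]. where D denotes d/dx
55 x^{10}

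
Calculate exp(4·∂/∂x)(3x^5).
3 x^{5} + 60 x^{4} + 480 x^{3} + 1920 x^{2} + 3840 x + 3072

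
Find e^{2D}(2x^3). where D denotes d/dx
2 x^{3} + 12 x^{2} + 24 x + 16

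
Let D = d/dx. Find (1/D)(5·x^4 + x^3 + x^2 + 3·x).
x^{5} + \frac{x^{4}}{4} + \frac{x^{3}}{3} + \frac{3 x^{2}}{2}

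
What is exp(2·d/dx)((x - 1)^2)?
x^{2} + 2 x + 1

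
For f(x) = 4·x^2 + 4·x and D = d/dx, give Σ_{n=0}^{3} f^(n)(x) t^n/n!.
4 t^{2} + 4 t \left(2 x + 1\right) + 4 x^{2} + 4 x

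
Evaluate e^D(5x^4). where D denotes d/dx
5 x^{4} + 20 x^{3} + 30 x^{2} + 20 x + 5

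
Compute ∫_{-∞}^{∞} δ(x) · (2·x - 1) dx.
-1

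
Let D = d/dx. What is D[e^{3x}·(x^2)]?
x \left(3 x + 2\right) e^{3 x}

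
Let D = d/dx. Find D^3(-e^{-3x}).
27 e^{- 3 x}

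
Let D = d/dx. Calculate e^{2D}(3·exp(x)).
3 e^{x + 2}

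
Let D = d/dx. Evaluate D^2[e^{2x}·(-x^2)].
\left(- 4 x^{2} - 8 x - 2\right) e^{2 x}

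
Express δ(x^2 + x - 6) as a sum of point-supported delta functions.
\frac{\delta(x + 3) + \delta(x - 2)}{5}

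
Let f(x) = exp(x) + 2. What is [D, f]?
e^{x}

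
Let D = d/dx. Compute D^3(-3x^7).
- 630 x^{4}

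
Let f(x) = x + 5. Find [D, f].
1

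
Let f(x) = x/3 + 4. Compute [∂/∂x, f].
\frac{1}{3}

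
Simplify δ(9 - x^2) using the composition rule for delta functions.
\frac{\delta(x - 3) + \delta(x + 3)}{6}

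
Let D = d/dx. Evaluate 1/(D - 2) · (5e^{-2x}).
- \frac{5 e^{- 2 x}}{4}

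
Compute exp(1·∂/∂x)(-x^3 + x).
x \left(- x^{2} - 3 x - 2\right)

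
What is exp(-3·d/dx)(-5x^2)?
- 5 x^{2} + 30 x - 45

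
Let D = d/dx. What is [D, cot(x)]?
- \frac{1}{\sin^{2}{\left(x \right)}}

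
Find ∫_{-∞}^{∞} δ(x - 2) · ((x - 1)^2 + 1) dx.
2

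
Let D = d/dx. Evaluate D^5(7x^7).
17640 x^{2}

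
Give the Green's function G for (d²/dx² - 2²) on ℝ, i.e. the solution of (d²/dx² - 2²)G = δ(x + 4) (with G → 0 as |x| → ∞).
-\frac{e^{-2|x + 4|}}{4}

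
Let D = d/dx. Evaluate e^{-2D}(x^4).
x^{4} - 8 x^{3} + 24 x^{2} - 32 x + 16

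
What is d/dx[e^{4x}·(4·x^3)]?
x^{2} \left(16 x + 12\right) e^{4 x}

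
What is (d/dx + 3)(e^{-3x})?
0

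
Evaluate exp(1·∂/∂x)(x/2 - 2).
\frac{x}{2} - \frac{3}{2}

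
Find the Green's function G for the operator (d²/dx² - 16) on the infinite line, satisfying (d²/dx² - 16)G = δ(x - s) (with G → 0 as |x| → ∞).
-\frac{e^{-4|x-s|}}{8}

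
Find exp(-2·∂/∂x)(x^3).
x^{3} - 6 x^{2} + 12 x - 8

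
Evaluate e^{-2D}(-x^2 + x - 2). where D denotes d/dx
- x^{2} + 5 x - 8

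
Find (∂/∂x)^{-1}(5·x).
\frac{5 x^{2}}{2}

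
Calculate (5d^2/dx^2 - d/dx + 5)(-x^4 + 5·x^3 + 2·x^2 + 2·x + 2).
- 5 x^{4} + 29 x^{3} - 65 x^{2} + 156 x + 28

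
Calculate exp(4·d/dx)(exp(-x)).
e^{- x - 4}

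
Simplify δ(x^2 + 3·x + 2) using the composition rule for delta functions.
\frac{\delta(x + 2) + \delta(x + 1)}{1}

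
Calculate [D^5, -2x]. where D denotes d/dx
-10D^{4}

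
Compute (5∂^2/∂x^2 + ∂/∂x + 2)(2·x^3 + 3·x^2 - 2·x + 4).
4 x^{3} + 12 x^{2} + 62 x + 36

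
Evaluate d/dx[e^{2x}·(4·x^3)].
x^{2} \left(8 x + 12\right) e^{2 x}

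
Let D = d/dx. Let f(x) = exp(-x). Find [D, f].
- e^{- x}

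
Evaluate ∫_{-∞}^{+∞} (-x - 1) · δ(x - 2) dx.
-3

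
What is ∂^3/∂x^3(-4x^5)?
- 240 x^{2}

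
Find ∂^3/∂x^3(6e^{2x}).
48 e^{2 x}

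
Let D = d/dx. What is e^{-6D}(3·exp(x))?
3 e^{x - 6}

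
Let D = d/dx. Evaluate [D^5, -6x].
-30D^{4}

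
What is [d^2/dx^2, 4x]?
8\frac{d}{dx}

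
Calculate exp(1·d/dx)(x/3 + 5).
\frac{x}{3} + \frac{16}{3}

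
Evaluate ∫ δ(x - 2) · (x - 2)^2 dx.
0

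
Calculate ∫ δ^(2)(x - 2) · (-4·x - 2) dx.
0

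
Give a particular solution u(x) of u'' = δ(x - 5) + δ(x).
\frac{|x - 5|}{2} + \frac{|x|}{2}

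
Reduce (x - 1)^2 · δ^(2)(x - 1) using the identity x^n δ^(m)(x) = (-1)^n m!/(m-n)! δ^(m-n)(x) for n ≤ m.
2\delta(x - 1)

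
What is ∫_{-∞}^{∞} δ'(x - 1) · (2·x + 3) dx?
-2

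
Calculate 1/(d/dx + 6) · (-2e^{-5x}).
- 2 e^{- 5 x}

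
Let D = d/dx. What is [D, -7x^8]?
- 56 x^{7}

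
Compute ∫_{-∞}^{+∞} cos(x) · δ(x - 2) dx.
\cos{\left(2 \right)}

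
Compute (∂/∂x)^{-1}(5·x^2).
\frac{5 x^{3}}{3}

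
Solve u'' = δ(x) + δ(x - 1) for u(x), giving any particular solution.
\frac{|x|}{2} + \frac{|x - 1|}{2}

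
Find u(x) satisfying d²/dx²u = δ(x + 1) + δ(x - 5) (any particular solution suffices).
\frac{|x + 1|}{2} + \frac{|x - 5|}{2}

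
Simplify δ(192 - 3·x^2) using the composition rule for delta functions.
\frac{\delta(x - 8) + \delta(x + 8)}{48}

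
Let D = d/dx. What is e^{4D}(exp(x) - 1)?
e^{x + 4} - 1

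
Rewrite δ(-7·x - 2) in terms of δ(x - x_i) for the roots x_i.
\frac{\delta(x + 2/7)}{7}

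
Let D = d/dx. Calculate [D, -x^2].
- 2 x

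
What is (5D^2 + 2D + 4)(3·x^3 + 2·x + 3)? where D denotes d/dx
12 x^{3} + 18 x^{2} + 98 x + 16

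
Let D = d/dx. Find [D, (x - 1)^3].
3 \left(x - 1\right)^{2}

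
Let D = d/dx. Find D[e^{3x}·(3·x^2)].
3 x \left(3 x + 2\right) e^{3 x}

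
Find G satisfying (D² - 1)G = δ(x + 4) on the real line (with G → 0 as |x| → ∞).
-\frac{e^{-|x + 4|}}{2}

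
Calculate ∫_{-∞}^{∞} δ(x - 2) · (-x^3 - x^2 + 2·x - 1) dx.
-9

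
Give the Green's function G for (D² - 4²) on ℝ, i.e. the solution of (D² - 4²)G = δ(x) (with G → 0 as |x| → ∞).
-\frac{e^{-4|x|}}{8}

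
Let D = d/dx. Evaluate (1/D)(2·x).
x^{2}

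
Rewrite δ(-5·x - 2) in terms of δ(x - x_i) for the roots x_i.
\frac{\delta(x + 2/5)}{5}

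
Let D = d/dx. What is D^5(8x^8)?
53760 x^{3}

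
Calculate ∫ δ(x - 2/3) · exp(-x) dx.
e^{- \frac{2}{3}}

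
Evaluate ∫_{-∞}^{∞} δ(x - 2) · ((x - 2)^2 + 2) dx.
2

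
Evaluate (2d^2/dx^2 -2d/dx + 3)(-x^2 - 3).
- 3 x^{2} + 4 x - 13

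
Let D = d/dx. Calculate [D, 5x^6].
30 x^{5}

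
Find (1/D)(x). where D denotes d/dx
\frac{x^{2}}{2}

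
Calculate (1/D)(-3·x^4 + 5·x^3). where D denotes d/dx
- \frac{3 x^{5}}{5} + \frac{5 x^{4}}{4}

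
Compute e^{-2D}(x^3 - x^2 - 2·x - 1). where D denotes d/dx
x^{3} - 7 x^{2} + 14 x - 9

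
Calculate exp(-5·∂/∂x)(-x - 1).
4 - x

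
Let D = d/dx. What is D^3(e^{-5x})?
- 125 e^{- 5 x}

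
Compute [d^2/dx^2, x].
2\frac{d}{dx}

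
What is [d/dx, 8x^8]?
64 x^{7}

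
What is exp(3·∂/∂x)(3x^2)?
3 x^{2} + 18 x + 27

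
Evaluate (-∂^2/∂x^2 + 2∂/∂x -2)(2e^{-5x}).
- 74 e^{- 5 x}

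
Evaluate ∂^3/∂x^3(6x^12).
7920 x^{9}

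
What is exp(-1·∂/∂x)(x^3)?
x^{3} - 3 x^{2} + 3 x - 1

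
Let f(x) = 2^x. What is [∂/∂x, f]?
2^{x} \log{\left(2 \right)}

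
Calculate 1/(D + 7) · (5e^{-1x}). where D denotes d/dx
\frac{5 e^{- x}}{6}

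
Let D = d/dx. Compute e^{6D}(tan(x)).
\tan{\left(x + 6 \right)}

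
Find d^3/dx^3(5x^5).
300 x^{2}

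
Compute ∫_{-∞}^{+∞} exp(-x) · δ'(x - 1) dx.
e^{-1}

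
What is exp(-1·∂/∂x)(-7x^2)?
- 7 x^{2} + 14 x - 7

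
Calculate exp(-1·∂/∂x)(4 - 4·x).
8 - 4 x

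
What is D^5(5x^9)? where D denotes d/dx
75600 x^{4}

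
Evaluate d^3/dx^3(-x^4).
- 24 x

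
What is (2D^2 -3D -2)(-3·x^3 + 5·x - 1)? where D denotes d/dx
6 x^{3} + 27 x^{2} - 46 x - 13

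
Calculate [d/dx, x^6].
6 x^{5}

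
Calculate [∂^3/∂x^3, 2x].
6\frac{d^{2}}{dx^{2}}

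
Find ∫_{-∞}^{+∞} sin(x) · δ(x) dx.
0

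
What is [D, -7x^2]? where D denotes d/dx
- 14 x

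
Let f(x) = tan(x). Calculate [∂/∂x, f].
\frac{1}{\cos^{2}{\left(x \right)}}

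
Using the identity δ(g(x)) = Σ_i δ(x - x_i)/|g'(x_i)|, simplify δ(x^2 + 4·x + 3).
\frac{\delta(x + 1) + \delta(x + 3)}{2}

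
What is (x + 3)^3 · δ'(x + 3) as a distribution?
0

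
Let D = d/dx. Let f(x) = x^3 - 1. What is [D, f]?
3 x^{2}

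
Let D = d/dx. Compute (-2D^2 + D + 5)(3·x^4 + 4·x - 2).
15 x^{4} + 12 x^{3} - 72 x^{2} + 20 x - 6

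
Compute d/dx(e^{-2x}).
- 2 e^{- 2 x}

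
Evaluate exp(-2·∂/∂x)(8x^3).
8 x^{3} - 48 x^{2} + 96 x - 64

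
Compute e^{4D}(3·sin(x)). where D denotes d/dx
3 \sin{\left(x + 4 \right)}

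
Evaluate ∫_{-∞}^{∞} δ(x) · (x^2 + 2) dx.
2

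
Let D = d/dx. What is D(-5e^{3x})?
- 15 e^{3 x}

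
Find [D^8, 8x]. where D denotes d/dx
64D^{7}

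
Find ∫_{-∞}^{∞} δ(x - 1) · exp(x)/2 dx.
\frac{e}{2}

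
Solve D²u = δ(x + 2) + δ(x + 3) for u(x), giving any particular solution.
\frac{|x + 2|}{2} + \frac{|x + 3|}{2}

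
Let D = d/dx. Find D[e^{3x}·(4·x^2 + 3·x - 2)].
\left(12 x^{2} + 17 x - 3\right) e^{3 x}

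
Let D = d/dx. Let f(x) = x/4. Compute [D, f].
\frac{1}{4}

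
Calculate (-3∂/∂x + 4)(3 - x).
15 - 4 x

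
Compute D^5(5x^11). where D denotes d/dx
277200 x^{6}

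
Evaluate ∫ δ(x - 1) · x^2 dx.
1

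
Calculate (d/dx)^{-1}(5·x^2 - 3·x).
\frac{5 x^{3}}{3} - \frac{3 x^{2}}{2}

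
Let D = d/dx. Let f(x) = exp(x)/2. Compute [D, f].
\frac{e^{x}}{2}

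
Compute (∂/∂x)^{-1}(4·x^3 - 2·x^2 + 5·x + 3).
x^{4} - \frac{2 x^{3}}{3} + \frac{5 x^{2}}{2} + 3 x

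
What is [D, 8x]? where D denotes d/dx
8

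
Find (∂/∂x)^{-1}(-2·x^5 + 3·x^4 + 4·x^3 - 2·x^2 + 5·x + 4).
- \frac{x^{6}}{3} + \frac{3 x^{5}}{5} + x^{4} - \frac{2 x^{3}}{3} + \frac{5 x^{2}}{2} + 4 x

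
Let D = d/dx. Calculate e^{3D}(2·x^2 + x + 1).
2 x^{2} + 13 x + 22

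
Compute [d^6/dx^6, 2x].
12\frac{d^{5}}{dx^{5}}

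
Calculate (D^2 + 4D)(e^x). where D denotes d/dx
5 e^{x}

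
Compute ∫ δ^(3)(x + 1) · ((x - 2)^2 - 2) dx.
0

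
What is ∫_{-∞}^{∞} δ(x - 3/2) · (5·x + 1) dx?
\frac{17}{2}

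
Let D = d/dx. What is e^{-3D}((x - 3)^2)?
x^{2} - 12 x + 36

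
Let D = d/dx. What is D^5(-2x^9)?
- 30240 x^{4}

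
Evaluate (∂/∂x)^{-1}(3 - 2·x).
- x^{2} + 3 x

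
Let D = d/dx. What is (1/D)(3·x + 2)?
\frac{3 x^{2}}{2} + 2 x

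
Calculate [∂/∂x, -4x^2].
- 8 x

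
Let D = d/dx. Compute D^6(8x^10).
1209600 x^{4}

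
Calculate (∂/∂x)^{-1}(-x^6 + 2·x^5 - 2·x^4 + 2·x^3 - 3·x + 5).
- \frac{x^{7}}{7} + \frac{x^{6}}{3} - \frac{2 x^{5}}{5} + \frac{x^{4}}{2} - \frac{3 x^{2}}{2} + 5 x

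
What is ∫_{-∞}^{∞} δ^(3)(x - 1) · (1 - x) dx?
0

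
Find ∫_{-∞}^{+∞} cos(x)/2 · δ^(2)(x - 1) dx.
- \frac{\cos{\left(1 \right)}}{2}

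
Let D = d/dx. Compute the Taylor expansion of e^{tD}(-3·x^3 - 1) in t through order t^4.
- 3 t^{3} - 9 t^{2} x - 9 t x^{2} - 3 x^{3} - 1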